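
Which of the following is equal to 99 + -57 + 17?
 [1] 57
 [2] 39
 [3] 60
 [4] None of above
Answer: 4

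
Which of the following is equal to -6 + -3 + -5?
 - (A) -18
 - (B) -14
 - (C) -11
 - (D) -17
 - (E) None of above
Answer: B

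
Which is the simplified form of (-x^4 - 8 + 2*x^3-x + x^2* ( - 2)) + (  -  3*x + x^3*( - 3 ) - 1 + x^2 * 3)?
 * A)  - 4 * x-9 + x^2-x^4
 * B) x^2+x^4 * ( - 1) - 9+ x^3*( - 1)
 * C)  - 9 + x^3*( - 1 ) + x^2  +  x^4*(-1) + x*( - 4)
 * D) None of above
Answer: C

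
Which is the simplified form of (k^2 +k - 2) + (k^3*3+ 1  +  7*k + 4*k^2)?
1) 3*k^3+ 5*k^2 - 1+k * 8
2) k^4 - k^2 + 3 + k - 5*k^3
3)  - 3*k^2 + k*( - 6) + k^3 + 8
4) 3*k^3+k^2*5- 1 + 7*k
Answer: 1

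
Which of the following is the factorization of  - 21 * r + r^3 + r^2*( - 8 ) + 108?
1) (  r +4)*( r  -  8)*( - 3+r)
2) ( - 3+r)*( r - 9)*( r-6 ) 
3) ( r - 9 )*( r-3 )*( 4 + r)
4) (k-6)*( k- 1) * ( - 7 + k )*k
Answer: 3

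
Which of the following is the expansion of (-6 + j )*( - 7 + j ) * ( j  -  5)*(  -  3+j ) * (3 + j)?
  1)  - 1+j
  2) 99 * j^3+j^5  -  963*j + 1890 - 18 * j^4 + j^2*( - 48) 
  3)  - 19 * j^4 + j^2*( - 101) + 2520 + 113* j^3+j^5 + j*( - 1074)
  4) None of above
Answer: 4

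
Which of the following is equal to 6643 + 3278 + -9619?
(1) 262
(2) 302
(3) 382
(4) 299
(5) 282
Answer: 2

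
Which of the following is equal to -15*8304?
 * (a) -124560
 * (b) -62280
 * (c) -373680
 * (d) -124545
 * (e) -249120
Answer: a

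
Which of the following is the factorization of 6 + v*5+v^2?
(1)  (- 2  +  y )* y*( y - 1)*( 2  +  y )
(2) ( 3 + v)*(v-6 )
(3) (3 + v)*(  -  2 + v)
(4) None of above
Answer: 4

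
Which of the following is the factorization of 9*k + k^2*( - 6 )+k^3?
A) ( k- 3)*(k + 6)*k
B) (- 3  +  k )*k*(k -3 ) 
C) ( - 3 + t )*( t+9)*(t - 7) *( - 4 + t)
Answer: B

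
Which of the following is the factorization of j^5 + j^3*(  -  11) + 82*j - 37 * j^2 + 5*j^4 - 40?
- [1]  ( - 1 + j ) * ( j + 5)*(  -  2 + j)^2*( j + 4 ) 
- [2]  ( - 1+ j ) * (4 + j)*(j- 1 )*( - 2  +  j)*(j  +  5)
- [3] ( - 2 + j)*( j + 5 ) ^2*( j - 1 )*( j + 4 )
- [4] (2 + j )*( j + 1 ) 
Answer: 2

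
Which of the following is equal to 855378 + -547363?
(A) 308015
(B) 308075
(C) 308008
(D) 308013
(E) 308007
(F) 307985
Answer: A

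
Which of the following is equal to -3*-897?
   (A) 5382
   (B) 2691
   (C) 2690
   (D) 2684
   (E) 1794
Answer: B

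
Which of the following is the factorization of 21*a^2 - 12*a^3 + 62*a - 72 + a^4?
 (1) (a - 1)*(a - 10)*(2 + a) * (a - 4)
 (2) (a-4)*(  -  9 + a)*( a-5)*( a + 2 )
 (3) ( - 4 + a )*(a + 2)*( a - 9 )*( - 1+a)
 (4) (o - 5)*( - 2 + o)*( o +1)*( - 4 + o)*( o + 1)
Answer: 3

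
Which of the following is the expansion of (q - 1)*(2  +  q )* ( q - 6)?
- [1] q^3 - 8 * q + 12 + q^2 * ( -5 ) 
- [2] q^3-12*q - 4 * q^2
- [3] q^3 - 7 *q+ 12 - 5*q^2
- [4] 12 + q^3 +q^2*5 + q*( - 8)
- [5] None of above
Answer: 1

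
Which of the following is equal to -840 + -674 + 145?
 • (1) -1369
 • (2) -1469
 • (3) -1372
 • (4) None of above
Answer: 1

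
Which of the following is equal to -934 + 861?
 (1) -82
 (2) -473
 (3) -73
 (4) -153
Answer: 3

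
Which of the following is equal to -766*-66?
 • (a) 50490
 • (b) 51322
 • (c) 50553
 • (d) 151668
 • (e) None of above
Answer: e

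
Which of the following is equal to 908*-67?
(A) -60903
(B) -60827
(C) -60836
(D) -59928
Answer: C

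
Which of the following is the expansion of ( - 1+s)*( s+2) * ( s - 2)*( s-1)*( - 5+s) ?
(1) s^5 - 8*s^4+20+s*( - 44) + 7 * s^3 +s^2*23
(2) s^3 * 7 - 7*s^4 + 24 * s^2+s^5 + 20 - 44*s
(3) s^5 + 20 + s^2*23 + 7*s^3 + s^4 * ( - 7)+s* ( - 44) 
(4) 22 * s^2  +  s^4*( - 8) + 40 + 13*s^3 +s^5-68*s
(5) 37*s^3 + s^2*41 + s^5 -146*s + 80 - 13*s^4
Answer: 3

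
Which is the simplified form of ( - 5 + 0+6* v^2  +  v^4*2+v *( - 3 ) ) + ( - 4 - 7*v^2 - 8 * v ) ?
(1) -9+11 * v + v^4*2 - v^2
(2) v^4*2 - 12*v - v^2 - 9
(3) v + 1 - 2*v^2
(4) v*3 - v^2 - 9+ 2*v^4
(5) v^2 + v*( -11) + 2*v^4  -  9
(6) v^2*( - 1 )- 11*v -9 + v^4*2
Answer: 6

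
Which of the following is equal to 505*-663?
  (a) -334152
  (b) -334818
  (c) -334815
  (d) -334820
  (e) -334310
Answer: c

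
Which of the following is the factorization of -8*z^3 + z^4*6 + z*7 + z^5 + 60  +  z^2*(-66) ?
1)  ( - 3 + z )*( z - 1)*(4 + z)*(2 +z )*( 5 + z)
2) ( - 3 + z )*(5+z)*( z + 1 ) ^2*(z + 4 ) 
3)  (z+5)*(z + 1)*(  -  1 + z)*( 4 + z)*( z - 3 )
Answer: 3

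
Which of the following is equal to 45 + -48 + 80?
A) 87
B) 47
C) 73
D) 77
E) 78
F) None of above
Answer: D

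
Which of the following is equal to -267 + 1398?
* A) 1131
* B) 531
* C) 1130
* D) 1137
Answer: A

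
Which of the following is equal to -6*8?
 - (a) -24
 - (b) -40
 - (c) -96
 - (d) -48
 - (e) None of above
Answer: d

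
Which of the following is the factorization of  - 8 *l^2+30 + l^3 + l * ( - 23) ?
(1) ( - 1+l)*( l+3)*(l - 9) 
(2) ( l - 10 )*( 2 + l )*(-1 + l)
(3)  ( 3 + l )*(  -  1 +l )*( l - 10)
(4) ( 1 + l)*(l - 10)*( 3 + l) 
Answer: 3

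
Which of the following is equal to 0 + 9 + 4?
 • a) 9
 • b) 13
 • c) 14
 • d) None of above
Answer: b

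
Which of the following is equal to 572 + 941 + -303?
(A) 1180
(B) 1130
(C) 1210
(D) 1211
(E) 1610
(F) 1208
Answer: C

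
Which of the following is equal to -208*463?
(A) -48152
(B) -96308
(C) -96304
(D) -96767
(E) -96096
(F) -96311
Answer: C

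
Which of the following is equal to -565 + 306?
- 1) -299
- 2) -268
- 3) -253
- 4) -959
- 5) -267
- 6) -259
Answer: 6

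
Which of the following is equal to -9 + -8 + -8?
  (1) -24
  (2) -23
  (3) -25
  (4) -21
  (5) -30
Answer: 3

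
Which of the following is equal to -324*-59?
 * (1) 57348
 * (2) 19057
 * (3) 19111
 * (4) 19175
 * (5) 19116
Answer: 5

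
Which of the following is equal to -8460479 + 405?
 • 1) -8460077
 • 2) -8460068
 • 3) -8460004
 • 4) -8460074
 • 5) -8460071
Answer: 4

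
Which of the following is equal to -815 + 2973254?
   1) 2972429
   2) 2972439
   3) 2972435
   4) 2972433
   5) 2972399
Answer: 2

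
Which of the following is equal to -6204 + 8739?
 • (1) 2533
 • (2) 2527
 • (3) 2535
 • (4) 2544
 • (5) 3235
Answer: 3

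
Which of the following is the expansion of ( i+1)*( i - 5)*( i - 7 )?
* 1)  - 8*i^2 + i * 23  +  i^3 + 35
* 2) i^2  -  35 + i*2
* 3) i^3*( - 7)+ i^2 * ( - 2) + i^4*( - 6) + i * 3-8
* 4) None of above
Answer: 4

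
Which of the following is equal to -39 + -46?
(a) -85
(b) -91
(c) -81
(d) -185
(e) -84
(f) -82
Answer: a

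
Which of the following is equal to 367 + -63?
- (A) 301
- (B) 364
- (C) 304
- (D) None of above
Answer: C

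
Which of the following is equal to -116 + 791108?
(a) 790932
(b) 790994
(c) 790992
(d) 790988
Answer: c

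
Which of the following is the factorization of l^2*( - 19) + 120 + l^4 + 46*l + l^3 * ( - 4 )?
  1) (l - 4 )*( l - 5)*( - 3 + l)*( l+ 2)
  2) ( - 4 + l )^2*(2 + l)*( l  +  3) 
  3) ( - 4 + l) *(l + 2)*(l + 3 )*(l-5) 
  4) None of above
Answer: 3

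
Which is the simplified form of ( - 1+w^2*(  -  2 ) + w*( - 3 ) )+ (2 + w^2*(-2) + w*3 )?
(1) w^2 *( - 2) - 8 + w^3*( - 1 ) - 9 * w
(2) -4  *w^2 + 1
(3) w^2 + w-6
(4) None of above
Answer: 2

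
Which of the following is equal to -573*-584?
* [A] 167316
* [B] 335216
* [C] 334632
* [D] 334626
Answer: C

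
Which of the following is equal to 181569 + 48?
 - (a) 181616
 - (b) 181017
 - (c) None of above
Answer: c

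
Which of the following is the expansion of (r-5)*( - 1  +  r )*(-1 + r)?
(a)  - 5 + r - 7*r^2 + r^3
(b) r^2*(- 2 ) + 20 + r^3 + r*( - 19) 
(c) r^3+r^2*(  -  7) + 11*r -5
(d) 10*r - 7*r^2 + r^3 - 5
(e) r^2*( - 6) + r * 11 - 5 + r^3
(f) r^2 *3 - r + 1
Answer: c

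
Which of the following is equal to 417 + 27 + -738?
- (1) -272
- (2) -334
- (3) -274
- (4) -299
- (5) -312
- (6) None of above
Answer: 6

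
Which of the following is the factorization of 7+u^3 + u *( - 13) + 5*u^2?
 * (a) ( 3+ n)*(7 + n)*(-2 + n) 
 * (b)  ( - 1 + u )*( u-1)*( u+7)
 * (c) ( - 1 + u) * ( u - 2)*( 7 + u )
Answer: b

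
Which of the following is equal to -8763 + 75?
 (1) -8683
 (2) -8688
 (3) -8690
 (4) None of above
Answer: 2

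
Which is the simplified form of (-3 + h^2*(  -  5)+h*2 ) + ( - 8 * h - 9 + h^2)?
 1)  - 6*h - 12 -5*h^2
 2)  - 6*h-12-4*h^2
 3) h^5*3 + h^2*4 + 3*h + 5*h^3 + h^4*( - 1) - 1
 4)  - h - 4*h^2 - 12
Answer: 2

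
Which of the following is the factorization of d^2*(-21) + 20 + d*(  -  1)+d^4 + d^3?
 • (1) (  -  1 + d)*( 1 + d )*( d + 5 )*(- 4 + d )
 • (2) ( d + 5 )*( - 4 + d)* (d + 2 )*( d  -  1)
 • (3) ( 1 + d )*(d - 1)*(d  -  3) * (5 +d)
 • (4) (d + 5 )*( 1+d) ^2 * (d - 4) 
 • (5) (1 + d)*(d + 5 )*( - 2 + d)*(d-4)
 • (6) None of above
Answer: 1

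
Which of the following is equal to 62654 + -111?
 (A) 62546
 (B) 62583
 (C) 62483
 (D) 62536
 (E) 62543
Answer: E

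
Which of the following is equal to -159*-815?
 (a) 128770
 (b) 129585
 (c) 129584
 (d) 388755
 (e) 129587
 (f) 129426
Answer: b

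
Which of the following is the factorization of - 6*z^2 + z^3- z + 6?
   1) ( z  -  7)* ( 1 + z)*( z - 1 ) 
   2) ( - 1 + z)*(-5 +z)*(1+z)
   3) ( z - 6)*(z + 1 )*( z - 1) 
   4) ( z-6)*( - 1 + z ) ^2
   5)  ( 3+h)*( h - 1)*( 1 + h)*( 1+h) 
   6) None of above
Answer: 3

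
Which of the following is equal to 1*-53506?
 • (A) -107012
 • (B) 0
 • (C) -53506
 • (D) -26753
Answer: C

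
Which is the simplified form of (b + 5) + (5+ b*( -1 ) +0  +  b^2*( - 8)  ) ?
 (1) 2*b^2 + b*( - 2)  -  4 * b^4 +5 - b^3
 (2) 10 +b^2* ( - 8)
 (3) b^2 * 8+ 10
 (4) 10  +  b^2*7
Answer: 2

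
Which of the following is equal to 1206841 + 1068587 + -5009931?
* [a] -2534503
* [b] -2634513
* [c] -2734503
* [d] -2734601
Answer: c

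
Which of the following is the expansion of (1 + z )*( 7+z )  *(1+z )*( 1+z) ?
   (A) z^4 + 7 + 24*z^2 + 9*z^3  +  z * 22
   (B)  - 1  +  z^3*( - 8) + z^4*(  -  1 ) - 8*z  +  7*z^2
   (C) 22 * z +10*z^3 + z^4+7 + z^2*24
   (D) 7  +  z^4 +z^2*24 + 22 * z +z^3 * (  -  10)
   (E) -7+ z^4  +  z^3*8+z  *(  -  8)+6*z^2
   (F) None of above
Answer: C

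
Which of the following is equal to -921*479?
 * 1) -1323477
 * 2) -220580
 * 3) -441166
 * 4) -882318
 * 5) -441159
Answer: 5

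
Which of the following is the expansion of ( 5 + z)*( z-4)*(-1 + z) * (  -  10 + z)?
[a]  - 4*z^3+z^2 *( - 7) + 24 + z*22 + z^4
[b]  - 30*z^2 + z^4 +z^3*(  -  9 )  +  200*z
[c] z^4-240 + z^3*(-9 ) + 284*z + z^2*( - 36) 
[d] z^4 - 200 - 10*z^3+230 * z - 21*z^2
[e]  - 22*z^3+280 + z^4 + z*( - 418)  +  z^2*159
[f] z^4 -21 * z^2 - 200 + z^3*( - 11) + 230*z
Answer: d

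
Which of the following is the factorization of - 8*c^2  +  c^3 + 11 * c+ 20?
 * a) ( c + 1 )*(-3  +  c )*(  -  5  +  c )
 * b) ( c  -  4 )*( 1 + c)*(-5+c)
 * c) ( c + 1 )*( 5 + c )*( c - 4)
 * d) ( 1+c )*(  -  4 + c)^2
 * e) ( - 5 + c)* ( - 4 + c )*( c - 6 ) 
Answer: b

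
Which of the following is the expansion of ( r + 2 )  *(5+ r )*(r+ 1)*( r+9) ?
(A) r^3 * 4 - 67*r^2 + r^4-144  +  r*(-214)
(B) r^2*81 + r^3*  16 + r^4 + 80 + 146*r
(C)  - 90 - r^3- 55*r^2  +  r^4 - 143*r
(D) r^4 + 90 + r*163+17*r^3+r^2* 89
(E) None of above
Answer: D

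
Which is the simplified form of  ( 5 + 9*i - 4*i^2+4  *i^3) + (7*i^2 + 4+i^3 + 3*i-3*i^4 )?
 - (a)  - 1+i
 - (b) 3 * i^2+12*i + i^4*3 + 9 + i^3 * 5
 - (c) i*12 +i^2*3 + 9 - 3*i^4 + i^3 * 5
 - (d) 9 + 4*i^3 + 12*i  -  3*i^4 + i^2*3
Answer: c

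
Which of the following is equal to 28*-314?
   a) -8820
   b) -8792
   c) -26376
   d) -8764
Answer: b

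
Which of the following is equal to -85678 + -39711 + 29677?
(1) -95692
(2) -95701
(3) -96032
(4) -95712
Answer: 4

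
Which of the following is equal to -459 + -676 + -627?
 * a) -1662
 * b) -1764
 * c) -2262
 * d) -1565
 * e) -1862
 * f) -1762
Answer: f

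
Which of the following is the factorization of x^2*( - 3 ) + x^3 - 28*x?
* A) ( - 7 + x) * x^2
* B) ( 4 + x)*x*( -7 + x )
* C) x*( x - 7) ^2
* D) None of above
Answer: B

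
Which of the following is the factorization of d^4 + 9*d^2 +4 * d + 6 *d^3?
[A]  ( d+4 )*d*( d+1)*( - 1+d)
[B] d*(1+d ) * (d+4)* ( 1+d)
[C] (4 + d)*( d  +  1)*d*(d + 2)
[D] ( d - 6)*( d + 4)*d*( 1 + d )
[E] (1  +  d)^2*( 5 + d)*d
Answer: B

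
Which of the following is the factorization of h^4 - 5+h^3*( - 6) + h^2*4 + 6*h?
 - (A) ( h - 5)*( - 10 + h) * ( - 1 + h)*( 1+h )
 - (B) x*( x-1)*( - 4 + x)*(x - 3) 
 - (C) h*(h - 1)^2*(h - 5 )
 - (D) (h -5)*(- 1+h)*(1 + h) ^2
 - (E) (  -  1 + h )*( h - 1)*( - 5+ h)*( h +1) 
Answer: E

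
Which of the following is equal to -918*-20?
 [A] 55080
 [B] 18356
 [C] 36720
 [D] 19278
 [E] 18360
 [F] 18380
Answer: E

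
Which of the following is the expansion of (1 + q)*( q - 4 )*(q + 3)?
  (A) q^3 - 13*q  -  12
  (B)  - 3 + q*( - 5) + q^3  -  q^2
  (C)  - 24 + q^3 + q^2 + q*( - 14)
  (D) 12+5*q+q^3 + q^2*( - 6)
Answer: A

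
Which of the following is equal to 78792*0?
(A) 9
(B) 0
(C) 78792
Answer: B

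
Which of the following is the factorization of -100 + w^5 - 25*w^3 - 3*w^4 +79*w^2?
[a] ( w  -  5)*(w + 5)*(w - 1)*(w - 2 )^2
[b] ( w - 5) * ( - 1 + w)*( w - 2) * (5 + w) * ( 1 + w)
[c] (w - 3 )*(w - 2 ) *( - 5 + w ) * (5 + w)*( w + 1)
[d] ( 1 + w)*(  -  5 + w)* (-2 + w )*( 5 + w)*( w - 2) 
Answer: d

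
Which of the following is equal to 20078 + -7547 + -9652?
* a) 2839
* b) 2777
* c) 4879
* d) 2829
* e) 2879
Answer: e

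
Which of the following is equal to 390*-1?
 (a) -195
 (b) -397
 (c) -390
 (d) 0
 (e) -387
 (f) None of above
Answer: c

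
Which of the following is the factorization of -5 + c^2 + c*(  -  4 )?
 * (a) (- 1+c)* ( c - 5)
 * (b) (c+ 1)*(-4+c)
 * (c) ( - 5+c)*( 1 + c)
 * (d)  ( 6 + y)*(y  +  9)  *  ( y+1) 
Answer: c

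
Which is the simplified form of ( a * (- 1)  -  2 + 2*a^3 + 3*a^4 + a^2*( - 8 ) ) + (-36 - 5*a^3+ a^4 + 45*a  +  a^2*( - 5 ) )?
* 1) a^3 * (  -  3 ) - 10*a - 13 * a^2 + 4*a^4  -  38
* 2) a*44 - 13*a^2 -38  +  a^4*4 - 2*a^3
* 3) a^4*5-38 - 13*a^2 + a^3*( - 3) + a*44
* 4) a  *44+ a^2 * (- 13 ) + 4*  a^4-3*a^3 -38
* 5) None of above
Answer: 4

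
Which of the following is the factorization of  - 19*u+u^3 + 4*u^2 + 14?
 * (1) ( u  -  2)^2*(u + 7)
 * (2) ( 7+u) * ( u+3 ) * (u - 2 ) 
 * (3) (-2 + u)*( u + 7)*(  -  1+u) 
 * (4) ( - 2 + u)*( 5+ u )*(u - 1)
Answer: 3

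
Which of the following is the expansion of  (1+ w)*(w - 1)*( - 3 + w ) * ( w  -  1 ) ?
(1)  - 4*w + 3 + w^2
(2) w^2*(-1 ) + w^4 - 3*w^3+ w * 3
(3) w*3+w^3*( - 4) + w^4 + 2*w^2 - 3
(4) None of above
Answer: 4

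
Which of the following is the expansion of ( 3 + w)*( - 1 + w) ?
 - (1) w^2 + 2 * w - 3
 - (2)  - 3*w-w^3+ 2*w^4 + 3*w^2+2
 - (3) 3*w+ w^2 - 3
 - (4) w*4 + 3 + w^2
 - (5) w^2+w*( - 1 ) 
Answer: 1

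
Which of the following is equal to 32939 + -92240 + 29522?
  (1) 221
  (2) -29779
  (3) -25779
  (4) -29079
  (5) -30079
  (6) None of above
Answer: 2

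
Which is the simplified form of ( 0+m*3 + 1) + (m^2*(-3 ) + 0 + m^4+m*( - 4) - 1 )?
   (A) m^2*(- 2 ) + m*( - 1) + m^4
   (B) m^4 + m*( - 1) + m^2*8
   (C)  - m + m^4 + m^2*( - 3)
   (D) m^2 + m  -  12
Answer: C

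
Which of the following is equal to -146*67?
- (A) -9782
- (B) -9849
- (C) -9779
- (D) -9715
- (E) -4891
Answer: A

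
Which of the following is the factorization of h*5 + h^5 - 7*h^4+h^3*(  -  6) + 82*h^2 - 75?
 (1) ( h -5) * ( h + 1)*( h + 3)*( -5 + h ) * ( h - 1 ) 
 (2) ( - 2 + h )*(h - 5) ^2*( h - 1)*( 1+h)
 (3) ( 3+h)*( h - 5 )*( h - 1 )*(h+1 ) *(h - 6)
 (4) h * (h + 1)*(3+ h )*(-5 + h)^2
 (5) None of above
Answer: 1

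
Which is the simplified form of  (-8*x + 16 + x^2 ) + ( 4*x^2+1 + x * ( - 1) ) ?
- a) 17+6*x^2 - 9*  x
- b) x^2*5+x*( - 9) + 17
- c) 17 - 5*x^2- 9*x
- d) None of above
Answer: b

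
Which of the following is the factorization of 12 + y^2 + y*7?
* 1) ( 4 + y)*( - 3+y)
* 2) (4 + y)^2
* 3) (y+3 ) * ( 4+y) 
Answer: 3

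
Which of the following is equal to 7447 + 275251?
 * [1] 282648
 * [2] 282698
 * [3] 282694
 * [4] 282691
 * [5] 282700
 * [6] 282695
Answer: 2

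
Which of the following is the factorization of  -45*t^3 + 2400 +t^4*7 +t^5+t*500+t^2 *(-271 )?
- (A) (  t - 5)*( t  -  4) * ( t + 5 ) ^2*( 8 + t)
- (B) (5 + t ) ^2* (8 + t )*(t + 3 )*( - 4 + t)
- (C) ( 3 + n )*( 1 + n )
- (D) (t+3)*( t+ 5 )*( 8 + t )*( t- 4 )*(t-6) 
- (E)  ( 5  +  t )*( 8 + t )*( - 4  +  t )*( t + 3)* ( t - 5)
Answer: E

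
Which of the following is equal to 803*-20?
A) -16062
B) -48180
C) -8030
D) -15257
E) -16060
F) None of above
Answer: E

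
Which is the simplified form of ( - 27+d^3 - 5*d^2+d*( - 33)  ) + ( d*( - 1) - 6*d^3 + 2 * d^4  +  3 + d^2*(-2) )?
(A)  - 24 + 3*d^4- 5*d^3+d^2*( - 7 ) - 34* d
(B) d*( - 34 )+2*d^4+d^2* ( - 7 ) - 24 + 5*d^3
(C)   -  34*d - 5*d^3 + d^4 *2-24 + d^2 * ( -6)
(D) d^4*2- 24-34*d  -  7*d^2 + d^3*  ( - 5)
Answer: D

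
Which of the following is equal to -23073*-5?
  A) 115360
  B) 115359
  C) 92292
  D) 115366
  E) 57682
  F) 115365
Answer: F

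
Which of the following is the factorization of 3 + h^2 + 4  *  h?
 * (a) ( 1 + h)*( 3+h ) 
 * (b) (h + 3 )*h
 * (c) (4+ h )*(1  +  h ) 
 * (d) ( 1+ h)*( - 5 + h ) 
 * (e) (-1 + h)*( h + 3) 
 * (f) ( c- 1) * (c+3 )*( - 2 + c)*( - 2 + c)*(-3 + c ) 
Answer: a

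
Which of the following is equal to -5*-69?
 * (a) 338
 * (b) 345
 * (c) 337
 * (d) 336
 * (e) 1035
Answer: b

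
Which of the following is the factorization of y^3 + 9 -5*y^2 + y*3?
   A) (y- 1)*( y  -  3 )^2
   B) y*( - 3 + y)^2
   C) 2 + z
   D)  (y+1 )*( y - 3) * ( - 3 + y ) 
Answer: D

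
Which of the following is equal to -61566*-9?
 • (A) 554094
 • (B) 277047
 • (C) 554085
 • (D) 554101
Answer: A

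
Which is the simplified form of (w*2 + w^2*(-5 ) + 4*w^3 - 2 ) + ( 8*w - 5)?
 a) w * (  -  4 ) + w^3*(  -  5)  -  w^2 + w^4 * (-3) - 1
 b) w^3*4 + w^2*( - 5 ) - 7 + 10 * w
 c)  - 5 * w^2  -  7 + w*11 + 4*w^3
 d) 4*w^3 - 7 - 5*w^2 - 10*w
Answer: b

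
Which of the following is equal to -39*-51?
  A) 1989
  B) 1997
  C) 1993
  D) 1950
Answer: A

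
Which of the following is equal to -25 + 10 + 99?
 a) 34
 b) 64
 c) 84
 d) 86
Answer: c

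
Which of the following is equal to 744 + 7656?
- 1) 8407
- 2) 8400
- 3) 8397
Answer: 2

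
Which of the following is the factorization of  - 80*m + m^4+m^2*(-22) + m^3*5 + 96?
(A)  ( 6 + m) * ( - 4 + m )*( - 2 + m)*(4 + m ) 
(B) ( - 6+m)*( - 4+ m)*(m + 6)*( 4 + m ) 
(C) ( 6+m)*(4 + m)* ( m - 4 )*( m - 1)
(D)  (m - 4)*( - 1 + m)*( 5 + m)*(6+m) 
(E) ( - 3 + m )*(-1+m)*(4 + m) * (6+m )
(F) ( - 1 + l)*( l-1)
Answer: C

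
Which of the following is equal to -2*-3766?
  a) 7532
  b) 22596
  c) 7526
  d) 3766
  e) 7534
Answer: a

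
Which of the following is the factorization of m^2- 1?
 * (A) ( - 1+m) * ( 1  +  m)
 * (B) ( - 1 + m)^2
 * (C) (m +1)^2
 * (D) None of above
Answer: A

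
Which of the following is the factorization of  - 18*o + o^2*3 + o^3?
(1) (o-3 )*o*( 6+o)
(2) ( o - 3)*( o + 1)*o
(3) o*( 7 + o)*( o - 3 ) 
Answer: 1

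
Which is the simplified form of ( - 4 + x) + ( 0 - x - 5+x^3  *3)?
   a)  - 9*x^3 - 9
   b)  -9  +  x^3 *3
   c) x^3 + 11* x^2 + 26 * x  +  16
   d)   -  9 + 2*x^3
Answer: b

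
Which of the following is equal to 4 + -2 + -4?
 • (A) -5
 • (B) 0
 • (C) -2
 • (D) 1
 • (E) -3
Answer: C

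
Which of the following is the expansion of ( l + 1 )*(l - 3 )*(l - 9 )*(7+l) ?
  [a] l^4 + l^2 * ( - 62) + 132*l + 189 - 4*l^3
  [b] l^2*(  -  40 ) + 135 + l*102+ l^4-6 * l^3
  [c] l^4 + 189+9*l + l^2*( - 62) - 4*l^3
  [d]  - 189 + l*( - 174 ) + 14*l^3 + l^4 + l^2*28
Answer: a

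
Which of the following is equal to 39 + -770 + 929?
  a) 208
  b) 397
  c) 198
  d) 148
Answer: c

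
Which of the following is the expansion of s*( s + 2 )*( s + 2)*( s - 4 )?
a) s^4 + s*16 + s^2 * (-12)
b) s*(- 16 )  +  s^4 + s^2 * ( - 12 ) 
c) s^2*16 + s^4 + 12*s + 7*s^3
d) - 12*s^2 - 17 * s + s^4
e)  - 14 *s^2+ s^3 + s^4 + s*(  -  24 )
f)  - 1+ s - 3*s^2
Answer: b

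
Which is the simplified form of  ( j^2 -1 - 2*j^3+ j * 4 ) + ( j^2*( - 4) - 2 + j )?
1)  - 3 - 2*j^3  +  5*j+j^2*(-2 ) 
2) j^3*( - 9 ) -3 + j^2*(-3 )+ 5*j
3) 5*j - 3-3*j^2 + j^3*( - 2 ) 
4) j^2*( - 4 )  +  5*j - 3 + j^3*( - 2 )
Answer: 3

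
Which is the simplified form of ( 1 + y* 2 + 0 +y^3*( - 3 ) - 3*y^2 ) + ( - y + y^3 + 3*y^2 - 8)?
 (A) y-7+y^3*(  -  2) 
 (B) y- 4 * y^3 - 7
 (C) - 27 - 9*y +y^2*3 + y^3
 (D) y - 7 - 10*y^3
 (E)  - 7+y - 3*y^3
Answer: A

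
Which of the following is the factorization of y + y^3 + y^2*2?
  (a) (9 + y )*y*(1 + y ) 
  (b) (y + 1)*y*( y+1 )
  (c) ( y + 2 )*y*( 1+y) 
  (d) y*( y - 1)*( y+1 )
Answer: b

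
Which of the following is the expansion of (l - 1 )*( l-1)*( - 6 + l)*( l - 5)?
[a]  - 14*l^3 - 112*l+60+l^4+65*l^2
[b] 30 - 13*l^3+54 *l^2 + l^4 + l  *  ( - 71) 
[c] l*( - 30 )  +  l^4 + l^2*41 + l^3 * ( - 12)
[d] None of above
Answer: d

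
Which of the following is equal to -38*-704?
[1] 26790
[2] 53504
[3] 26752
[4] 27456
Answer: 3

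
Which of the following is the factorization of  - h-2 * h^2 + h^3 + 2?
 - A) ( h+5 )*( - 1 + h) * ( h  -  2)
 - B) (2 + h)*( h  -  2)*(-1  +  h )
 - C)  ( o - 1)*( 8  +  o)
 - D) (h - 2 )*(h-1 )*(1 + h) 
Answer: D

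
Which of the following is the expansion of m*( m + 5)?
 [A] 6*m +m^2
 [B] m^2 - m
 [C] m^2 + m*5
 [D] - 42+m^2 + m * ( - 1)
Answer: C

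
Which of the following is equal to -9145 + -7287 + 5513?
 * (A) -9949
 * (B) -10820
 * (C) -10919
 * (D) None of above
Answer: C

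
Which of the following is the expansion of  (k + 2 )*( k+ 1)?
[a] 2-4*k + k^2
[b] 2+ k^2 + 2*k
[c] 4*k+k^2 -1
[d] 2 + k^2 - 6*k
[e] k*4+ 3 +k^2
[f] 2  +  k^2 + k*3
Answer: f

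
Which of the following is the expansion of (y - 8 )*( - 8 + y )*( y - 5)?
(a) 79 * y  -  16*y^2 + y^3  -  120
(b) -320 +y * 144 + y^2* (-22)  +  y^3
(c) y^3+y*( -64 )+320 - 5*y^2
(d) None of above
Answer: d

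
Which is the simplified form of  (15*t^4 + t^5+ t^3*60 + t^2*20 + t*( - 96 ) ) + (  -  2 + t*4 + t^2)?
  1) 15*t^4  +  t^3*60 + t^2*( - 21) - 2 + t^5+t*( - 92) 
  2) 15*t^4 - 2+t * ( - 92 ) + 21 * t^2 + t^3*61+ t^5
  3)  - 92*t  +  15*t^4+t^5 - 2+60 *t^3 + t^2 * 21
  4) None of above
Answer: 3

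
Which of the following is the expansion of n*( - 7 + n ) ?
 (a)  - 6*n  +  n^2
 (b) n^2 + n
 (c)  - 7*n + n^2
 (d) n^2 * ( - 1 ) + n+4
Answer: c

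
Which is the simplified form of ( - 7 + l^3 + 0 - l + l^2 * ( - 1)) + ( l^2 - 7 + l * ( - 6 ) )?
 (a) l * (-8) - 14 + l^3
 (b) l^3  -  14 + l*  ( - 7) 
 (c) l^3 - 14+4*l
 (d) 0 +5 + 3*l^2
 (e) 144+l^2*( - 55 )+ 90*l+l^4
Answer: b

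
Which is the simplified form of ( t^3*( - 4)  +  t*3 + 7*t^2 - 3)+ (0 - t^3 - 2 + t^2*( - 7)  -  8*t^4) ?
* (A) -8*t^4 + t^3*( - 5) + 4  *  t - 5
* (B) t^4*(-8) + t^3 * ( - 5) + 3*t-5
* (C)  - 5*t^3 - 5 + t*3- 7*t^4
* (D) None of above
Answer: B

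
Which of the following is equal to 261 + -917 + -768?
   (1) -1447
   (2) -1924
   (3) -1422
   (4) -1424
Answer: 4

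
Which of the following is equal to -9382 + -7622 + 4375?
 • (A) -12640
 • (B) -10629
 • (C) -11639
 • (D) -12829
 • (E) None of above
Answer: E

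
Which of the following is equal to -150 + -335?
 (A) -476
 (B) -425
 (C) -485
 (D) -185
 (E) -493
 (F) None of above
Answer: C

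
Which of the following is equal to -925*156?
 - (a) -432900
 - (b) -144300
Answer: b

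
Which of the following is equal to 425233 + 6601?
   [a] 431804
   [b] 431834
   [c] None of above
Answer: b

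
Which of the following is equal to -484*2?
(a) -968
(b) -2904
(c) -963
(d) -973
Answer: a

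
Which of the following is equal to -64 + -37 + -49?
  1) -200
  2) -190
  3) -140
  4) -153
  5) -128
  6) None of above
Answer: 6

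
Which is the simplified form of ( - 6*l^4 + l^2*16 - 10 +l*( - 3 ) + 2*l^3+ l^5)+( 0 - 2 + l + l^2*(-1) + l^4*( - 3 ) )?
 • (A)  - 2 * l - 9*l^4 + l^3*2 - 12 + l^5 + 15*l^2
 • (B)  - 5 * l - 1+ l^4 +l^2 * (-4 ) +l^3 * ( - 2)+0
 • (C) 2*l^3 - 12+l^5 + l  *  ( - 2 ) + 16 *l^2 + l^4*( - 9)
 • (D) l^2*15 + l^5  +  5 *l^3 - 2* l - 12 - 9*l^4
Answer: A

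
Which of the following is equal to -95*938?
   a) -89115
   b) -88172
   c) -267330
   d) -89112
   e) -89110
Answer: e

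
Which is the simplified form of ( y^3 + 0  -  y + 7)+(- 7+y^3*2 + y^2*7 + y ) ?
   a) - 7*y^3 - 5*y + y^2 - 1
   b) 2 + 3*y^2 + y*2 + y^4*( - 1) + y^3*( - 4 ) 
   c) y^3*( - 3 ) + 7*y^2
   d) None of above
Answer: d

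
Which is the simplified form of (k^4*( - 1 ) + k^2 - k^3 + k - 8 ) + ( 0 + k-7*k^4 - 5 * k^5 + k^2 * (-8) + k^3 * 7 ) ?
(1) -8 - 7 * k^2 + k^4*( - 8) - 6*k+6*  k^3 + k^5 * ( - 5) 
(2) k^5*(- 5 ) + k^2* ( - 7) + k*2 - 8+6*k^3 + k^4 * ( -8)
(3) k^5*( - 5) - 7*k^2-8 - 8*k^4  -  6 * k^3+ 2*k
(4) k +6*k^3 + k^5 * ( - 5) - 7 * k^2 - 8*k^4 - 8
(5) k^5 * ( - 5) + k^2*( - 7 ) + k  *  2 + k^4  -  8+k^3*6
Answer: 2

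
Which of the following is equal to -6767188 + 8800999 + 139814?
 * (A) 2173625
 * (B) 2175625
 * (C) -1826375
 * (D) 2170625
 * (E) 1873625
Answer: A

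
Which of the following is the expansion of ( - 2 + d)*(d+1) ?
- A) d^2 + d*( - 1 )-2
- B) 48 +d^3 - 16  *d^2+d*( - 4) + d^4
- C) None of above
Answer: A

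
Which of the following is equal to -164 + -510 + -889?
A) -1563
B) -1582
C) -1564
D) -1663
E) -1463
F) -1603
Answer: A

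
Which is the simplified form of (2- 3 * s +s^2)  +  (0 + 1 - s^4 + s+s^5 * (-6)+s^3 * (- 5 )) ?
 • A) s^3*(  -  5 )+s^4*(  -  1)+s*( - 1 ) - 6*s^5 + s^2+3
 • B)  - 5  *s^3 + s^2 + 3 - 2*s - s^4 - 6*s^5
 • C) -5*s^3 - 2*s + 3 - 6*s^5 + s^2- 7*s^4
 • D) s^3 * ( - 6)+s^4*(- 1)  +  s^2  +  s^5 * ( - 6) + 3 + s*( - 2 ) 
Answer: B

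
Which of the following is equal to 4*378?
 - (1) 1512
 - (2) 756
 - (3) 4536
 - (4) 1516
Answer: 1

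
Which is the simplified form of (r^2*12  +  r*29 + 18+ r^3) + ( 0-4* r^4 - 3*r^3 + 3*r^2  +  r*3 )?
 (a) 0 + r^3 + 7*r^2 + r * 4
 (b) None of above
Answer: b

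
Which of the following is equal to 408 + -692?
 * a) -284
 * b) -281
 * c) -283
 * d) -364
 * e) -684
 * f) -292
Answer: a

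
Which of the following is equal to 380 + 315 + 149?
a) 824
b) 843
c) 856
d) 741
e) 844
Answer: e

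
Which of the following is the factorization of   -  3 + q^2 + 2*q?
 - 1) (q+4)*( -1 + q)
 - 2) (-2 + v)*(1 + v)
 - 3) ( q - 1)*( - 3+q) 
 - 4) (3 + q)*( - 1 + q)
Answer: 4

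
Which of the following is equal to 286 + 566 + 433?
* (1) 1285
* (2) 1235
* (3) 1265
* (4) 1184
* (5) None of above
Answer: 1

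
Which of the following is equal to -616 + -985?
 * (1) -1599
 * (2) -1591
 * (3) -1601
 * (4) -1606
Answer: 3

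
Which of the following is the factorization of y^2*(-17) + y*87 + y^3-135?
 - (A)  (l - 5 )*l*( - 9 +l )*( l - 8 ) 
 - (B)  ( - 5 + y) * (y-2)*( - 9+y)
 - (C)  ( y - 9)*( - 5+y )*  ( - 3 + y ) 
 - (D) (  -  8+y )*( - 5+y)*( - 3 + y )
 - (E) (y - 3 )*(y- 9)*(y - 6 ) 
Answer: C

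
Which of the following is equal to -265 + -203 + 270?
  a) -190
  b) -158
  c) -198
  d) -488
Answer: c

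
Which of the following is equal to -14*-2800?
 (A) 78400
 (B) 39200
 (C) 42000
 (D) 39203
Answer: B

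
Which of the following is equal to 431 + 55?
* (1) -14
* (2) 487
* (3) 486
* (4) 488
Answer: 3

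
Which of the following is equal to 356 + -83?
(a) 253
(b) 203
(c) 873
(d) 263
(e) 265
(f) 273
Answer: f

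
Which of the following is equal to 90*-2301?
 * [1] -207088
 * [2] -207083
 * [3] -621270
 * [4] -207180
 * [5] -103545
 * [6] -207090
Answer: 6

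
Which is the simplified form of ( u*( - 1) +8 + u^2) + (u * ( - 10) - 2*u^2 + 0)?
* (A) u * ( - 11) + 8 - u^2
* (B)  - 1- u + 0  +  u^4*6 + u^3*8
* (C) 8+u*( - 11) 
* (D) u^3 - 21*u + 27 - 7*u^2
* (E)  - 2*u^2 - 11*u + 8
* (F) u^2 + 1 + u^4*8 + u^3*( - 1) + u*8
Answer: A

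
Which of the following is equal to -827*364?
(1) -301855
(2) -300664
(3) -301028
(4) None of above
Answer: 3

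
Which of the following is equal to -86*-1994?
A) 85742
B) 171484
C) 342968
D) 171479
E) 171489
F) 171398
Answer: B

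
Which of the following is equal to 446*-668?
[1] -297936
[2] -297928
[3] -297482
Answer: 2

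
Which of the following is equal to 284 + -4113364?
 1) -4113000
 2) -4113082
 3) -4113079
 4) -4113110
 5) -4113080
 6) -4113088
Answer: 5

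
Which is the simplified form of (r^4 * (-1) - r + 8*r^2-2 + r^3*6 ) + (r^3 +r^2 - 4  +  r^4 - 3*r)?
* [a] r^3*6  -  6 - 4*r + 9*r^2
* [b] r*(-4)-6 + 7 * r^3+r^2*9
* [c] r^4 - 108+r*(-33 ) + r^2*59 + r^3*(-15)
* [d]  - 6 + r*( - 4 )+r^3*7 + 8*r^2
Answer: b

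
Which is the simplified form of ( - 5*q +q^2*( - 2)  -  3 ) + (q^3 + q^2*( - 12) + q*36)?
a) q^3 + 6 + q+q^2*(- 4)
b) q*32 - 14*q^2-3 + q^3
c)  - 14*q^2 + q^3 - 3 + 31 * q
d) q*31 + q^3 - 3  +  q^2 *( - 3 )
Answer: c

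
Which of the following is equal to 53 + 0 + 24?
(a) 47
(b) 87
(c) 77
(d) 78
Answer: c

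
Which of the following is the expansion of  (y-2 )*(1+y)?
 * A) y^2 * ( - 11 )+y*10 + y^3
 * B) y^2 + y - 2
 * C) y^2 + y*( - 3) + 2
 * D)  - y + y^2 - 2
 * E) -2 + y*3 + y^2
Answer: D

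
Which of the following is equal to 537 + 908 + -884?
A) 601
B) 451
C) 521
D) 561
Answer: D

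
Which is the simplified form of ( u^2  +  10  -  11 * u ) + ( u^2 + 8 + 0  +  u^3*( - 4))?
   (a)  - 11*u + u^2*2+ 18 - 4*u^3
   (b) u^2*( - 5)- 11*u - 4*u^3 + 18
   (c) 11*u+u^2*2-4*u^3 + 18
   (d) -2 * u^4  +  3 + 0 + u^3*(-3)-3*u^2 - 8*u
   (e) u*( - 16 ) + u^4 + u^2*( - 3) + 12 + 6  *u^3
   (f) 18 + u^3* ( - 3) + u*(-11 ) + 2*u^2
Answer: a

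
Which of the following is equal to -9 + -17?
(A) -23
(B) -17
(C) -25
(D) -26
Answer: D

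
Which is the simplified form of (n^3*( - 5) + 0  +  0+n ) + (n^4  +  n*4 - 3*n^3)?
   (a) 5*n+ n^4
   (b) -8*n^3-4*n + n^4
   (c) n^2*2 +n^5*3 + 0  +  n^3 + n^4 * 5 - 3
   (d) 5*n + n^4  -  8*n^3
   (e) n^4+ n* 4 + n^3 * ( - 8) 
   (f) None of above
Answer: d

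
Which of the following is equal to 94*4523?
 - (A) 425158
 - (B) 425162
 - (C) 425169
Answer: B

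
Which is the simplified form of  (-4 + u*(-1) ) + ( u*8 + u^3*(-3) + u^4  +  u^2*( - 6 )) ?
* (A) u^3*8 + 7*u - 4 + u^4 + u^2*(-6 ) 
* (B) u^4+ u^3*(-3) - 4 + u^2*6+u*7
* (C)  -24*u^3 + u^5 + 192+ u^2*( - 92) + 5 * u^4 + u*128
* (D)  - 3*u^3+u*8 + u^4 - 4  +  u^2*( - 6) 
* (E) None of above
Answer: E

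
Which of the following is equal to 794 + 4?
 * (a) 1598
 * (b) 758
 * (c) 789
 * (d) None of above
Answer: d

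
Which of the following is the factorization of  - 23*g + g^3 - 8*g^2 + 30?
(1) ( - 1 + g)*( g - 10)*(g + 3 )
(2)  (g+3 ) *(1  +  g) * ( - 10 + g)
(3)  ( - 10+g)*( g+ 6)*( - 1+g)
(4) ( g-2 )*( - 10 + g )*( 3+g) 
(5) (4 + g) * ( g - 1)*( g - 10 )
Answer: 1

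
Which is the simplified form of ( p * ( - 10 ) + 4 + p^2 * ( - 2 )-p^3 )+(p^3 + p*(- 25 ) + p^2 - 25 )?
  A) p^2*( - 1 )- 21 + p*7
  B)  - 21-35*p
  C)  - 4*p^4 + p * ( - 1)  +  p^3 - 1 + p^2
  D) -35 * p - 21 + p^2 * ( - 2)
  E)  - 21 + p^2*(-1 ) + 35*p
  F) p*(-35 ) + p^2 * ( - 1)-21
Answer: F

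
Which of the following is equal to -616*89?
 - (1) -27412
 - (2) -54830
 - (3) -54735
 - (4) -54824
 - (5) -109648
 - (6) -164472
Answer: 4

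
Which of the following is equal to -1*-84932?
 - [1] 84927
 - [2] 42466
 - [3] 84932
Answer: 3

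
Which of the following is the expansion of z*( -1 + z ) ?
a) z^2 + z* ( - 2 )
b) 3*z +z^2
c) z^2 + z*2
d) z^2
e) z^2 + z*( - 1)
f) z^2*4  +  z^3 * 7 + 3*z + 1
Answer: e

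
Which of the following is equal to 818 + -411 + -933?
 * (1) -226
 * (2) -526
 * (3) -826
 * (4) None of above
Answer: 2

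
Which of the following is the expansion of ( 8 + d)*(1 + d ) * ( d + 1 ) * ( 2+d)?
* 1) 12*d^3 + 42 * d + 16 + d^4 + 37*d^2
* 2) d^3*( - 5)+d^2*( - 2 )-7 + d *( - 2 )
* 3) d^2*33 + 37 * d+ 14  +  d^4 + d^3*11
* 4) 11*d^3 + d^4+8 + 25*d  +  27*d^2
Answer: 1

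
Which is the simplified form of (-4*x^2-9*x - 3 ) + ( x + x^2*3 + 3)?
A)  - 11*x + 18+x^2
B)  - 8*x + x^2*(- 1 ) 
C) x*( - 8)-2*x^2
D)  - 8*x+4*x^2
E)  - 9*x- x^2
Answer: B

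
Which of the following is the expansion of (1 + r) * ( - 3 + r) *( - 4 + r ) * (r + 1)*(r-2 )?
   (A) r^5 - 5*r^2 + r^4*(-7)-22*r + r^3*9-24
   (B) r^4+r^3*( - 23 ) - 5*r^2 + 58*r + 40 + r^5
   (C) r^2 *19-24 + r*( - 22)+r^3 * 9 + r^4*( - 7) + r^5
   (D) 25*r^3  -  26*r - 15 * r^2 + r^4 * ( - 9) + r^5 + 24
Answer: C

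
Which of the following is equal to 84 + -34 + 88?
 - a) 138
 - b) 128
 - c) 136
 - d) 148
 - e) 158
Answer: a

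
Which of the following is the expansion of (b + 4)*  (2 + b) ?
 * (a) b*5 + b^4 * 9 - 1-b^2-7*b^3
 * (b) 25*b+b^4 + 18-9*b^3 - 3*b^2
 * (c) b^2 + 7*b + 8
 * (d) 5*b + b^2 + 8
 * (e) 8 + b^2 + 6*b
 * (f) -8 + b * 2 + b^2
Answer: e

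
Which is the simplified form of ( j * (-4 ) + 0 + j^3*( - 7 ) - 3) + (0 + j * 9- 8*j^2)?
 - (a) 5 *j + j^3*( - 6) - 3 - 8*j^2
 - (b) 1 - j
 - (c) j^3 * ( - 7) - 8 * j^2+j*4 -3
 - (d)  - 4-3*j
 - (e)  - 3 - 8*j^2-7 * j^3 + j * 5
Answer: e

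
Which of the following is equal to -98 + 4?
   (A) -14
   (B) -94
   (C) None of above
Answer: B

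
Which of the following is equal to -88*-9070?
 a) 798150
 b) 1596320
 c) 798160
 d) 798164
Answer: c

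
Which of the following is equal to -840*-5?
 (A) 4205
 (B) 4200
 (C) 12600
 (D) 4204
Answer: B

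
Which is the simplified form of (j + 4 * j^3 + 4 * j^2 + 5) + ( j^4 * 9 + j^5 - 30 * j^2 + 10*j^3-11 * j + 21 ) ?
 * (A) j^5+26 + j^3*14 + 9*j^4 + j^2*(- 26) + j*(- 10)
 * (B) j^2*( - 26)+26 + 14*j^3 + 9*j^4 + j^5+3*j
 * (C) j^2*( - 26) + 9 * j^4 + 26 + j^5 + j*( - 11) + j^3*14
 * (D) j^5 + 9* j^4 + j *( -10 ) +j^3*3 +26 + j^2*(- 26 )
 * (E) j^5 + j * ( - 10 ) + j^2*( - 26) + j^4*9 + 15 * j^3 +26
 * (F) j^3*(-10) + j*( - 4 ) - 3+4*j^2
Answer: A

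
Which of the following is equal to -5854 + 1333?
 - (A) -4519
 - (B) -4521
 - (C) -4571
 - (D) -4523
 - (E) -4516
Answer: B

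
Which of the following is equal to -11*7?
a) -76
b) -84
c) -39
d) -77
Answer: d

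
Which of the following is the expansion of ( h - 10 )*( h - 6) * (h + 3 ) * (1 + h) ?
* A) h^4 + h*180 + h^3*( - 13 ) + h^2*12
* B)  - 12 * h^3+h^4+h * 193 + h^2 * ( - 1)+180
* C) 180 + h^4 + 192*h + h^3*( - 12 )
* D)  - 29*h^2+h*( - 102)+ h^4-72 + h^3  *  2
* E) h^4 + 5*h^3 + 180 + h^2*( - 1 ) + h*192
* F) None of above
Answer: F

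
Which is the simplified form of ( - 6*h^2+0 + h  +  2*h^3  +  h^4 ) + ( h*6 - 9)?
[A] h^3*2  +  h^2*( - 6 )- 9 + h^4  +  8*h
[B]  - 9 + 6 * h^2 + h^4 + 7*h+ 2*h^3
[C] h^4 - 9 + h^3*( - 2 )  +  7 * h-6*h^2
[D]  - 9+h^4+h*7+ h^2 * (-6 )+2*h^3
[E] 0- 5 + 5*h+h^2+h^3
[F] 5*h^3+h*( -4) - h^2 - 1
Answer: D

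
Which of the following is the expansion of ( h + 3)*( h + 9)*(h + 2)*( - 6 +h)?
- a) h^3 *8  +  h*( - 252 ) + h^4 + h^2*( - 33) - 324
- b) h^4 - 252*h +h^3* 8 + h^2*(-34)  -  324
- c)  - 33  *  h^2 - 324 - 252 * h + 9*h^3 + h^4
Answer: a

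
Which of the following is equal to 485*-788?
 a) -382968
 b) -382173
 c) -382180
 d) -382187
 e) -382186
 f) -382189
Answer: c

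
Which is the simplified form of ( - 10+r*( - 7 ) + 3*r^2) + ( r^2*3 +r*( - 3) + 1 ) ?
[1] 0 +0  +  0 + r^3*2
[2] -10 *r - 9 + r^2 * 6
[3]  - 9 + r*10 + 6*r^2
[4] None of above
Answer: 2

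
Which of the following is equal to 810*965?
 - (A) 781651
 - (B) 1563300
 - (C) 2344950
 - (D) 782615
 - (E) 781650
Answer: E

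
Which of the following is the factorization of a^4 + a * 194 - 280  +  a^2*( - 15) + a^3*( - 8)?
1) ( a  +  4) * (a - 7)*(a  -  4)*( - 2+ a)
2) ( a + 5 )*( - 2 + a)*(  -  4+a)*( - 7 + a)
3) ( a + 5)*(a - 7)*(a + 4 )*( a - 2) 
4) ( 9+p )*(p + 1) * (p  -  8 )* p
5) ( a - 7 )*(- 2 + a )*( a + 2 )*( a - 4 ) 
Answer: 2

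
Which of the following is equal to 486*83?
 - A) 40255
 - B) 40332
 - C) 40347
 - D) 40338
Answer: D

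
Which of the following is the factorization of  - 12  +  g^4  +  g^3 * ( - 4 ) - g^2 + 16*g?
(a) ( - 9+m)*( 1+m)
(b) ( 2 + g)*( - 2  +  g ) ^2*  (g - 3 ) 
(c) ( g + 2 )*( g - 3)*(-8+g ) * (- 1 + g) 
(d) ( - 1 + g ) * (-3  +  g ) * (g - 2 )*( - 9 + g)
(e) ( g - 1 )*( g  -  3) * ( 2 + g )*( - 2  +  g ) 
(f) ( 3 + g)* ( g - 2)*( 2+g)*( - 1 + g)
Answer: e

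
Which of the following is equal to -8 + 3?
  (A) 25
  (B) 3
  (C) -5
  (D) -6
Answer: C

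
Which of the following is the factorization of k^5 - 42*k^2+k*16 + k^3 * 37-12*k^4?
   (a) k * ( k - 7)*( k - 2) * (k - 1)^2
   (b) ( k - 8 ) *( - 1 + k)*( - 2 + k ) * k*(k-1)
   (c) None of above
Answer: b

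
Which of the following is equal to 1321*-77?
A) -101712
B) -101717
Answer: B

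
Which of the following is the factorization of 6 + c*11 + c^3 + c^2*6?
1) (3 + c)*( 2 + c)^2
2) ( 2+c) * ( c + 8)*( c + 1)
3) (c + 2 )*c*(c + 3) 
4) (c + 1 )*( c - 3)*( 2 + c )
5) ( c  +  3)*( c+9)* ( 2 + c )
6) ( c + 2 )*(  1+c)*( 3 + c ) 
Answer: 6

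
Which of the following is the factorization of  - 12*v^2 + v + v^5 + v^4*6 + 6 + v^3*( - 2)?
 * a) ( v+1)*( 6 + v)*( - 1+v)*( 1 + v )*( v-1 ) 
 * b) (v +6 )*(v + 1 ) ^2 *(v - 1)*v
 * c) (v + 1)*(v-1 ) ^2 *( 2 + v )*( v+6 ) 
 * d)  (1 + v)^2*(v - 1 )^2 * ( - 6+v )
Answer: a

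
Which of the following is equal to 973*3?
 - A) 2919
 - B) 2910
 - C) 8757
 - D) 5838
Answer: A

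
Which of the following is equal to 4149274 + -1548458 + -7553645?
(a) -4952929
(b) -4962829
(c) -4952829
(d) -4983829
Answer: c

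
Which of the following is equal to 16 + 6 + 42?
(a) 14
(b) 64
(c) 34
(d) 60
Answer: b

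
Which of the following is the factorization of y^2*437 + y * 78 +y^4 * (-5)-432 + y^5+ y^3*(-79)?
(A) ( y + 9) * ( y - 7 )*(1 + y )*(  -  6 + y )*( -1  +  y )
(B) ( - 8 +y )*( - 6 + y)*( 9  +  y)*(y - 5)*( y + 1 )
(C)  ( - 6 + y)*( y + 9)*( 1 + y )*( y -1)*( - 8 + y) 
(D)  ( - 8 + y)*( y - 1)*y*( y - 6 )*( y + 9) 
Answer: C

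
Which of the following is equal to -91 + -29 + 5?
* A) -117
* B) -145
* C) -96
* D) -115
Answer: D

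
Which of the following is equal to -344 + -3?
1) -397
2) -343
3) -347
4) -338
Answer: 3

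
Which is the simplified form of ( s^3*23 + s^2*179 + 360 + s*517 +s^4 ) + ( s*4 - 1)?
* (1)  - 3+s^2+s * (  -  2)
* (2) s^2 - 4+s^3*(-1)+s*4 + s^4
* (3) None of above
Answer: 3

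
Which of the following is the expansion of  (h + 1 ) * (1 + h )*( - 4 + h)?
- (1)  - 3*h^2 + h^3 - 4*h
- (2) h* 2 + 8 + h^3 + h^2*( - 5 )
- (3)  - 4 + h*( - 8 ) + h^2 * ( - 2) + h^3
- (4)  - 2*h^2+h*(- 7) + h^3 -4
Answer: 4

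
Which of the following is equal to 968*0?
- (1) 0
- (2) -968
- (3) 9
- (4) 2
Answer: 1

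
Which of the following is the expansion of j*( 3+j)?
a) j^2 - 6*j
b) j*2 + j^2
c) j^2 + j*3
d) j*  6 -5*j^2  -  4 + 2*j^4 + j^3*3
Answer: c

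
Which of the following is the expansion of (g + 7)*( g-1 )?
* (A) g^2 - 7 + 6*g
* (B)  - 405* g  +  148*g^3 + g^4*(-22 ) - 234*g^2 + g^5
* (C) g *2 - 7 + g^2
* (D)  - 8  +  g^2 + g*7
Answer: A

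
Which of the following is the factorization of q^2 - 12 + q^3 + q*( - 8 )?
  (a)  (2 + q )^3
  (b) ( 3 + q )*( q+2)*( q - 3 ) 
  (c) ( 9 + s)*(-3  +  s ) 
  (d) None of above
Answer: d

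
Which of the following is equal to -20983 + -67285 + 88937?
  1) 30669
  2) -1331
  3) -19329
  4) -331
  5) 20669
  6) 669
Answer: 6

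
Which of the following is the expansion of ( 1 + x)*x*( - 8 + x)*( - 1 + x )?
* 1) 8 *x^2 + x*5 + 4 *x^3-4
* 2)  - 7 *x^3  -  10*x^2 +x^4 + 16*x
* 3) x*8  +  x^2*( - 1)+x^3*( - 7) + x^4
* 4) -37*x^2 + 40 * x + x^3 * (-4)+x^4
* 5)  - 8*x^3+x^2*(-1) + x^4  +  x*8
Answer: 5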